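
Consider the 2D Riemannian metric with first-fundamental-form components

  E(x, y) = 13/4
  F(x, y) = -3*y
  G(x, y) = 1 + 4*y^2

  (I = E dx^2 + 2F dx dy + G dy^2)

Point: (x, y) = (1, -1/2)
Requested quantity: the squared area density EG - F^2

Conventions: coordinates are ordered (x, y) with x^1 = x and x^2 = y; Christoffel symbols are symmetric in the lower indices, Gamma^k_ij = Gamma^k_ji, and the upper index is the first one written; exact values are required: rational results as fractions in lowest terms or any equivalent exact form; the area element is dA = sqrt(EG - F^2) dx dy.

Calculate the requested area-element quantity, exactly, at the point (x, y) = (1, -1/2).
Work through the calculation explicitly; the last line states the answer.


E = 13/4, F = 3/2, G = 2; EG - F^2 = 17/4

Answer: EG - F^2 = 17/4


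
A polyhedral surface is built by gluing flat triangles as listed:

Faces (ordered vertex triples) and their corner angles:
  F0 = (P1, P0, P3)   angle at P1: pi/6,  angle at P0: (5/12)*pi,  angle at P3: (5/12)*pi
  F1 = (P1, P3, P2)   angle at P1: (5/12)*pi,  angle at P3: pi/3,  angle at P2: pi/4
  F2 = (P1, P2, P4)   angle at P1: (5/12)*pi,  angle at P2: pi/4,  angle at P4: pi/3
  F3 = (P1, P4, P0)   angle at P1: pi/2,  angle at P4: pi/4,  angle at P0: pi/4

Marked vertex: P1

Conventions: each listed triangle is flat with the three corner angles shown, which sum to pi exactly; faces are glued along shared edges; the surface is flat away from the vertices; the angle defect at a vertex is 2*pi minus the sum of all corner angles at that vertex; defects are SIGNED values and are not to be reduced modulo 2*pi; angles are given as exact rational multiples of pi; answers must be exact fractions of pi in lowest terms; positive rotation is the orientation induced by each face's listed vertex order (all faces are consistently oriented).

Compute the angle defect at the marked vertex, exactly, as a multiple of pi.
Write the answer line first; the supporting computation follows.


Answer: defect(P1) = pi/2

Sum of corner angles at P1: (3/2)*pi
defect = 2*pi - (3/2)*pi


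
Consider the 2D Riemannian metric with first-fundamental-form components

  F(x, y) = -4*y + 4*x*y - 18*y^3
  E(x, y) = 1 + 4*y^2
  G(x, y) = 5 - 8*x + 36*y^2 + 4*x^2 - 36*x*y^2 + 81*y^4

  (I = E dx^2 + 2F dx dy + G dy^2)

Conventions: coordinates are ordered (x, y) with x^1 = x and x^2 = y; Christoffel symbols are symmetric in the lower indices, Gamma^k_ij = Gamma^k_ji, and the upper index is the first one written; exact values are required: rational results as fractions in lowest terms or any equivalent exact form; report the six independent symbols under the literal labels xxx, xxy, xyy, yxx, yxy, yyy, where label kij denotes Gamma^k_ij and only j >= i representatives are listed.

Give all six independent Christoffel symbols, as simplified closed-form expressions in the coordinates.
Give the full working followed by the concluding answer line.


E = 1 + 4*y^2; F = -4*y + 4*x*y - 18*y^3; G = 5 - 8*x + 36*y^2 + 4*x^2 - 36*x*y^2 + 81*y^4
Gamma^k_ij = (1/2) g^{kl} (d_i g_jl + d_j g_il - d_l g_ij), with g^inv = (1/(EG-F^2)) [[G, -F], [-F, E]]
first partials: E_x = 0, E_y = 8*y, F_x = 4*y, F_y = -4 + 4*x - 54*y^2, G_x = -8 + 8*x - 36*y^2, G_y = 72*y - 72*x*y + 324*y^3
D = EG - F^2 = 5 - 8*x + 40*y^2 + 4*x^2 - 36*x*y^2 + 81*y^4
expanded: Gamma^x_xx = (G E_x - 2F F_x + F E_y)/(2D), Gamma^x_xy = (G E_y - F G_x)/(2D), Gamma^x_yy = (2G F_y - G G_x - F G_y)/(2D), Gamma^y_xx = (2E F_x - E E_y - F E_x)/(2D), Gamma^y_xy = (E G_x - F E_y)/(2D), Gamma^y_yy = (E G_y - 2F F_y + F G_x)/(2D); substitute and cancel common factors

Answer: Gamma_xxx = 0, Gamma_xxy = 4*y/(4*x^2 - 36*x*y^2 - 8*x + 81*y^4 + 40*y^2 + 5), Gamma_xyy = -36*y^2/(4*x^2 - 36*x*y^2 - 8*x + 81*y^4 + 40*y^2 + 5), Gamma_yxx = 0, Gamma_yxy = (4*x - 18*y^2 - 4)/(4*x^2 - 36*x*y^2 - 8*x + 81*y^4 + 40*y^2 + 5), Gamma_yyy = (-36*x*y + 162*y^3 + 36*y)/(4*x^2 - 36*x*y^2 - 8*x + 81*y^4 + 40*y^2 + 5)


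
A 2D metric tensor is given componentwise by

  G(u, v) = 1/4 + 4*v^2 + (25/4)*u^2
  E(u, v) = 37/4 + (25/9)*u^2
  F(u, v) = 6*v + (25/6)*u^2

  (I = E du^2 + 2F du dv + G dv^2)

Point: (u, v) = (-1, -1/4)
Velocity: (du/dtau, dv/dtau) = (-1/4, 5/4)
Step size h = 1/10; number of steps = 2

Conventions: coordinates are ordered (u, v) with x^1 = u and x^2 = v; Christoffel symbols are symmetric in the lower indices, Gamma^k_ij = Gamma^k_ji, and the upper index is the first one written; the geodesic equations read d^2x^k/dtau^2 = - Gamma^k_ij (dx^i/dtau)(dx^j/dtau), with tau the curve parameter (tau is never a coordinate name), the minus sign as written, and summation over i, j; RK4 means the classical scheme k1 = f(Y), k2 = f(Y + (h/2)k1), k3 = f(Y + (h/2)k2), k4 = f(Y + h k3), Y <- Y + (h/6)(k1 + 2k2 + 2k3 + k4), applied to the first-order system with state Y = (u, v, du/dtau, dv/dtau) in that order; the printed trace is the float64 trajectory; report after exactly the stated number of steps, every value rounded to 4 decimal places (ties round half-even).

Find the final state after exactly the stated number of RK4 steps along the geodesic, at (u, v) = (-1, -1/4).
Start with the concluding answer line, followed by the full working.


Answer: u = -1.0839, v = 0.0059, du/dtau = -0.5898, dv/dtau = 1.3006

f(Y) = (du/dtau, dv/dtau, -Gamma^u_ij Y'^i Y'^j, -Gamma^v_ij Y'^i Y'^j) with the Gammas evaluated at the stage position; h = 0.100000; intermediate values shown to 6 dp
step 0: u = -1.0000, v = -0.2500, du/dtau = -0.2500, dv/dtau = 1.2500
step 1:
  k1: at (u, v) = (-1.000000, -0.250000), (du/dtau, dv/dtau) = (-0.250000, 1.250000); Gamma_uuu = 0.046874, Gamma_uuv = 0.224993, Gamma_uvv = 1.152245, Gamma_vuu = -1.253086, Gamma_vuv = -1.014812, Gamma_vvv = -0.603356; k1 = (-0.250000, 1.250000, -1.662692, 0.386804)
  k2: at (u, v) = (-1.012500, -0.187500), (du/dtau, dv/dtau) = (-0.333135, 1.269340); Gamma_uuu = 0.102706, Gamma_uuv = 0.275255, Gamma_uvv = 1.191144, Gamma_vuu = -1.288740, Gamma_vuv = -1.058307, Gamma_vvv = -0.661667; k2 = (-0.333135, 1.269340, -1.697809, 0.314084)
  k3: at (u, v) = (-1.016657, -0.186533), (du/dtau, dv/dtau) = (-0.334890, 1.265704); Gamma_uuu = 0.105164, Gamma_uuv = 0.277979, Gamma_uvv = 1.193990, Gamma_vuu = -1.285908, Gamma_vuv = -1.057091, Gamma_vvv = -0.664595; k3 = (-0.334890, 1.265704, -1.688920, 0.312760)
  k4: at (u, v) = (-1.033489, -0.123430), (du/dtau, dv/dtau) = (-0.418892, 1.281276); Gamma_uuu = 0.166131, Gamma_uuv = 0.334718, Gamma_uvv = 1.241478, Gamma_vuu = -1.320926, Gamma_vuv = -1.102267, Gamma_vvv = -0.729887; k4 = (-0.418892, 1.281276, -1.707949, 0.246807)
  Y <- Y + (h/6)(k1 + 2k2 + 2k3 + k4): u = -1.0334, v = -0.1233, du/dtau = -0.4191, dv/dtau = 1.2815
step 2:
  k1: at (u, v) = (-1.033416, -0.123311), (du/dtau, dv/dtau) = (-0.419068, 1.281455); Gamma_uuu = 0.166211, Gamma_uuv = 0.334779, Gamma_uvv = 1.241511, Gamma_vuu = -1.321084, Gamma_vuv = -1.102406, Gamma_vvv = -0.729962; k1 = (-0.419068, 1.281455, -1.708344, 0.246675)
  k2: at (u, v) = (-1.054369, -0.059238), (du/dtau, dv/dtau) = (-0.504486, 1.293789); Gamma_uuu = 0.232741, Gamma_uuv = 0.398651, Gamma_uvv = 1.298735, Gamma_vuu = -1.356293, Gamma_vuv = -1.150103, Gamma_vvv = -0.802976; k2 = (-0.504486, 1.293789, -1.712775, 0.187937)
  k3: at (u, v) = (-1.058640, -0.058621), (du/dtau, dv/dtau) = (-0.504707, 1.290852); Gamma_uuu = 0.234778, Gamma_uuv = 0.401183, Gamma_uvv = 1.301892, Gamma_vuu = -1.353252, Gamma_vuv = -1.148667, Gamma_vvv = -0.805693; k3 = (-0.504707, 1.290852, -1.706402, 0.190521)
  k4: at (u, v) = (-1.083886, 0.005775), (du/dtau, dv/dtau) = (-0.589709, 1.300507); Gamma_uuu = 0.306425, Gamma_uuv = 0.472294, Gamma_uvv = 1.370100, Gamma_vuu = -1.388567, Gamma_vuv = -1.198857, Gamma_vvv = -0.886519; k4 = (-0.589709, 1.300507, -1.699412, 0.143413)
  Y <- Y + (h/6)(k1 + 2k2 + 2k3 + k4): u = -1.0839, v = 0.0059, du/dtau = -0.5898, dv/dtau = 1.3006


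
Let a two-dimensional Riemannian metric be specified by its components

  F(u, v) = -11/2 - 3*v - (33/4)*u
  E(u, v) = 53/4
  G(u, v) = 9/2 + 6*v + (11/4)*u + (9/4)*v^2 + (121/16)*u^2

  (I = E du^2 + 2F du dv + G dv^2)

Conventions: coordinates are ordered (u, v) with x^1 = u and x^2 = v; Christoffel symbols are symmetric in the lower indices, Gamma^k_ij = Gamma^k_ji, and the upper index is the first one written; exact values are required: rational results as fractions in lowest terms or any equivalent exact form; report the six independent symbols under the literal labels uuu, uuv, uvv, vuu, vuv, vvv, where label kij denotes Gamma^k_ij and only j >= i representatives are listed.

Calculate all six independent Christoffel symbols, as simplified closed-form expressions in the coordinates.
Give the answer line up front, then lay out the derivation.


Answer: Gamma_uuu = (-4356*u - 1584*v - 2904)/(2057*u^2 - 3168*u*v - 3476*u + 1332*v^2 + 2976*v + 1880), Gamma_uuv = (3993*u^2 + 1452*u*v + 3388*u + 264*v + 484)/(2057*u^2 - 3168*u*v - 3476*u + 1332*v^2 + 2976*v + 1880), Gamma_uvv = (-14641*u^3 - 13794*u^2 - 4356*u*v^2 - 6864*u*v - 5456*u - 792*v^2 - 1248*v - 816)/(8228*u^2 - 12672*u*v - 13904*u + 5328*v^2 + 11904*v + 7520), Gamma_vuu = -6996/(2057*u^2 - 3168*u*v - 3476*u + 1332*v^2 + 2976*v + 1880), Gamma_vuv = (6413*u + 1166)/(2057*u^2 - 3168*u*v - 3476*u + 1332*v^2 + 2976*v + 1880), Gamma_vvv = (-3993*u^2 - 1452*u*v - 4972*u + 1068*v + 1004)/(2057*u^2 - 3168*u*v - 3476*u + 1332*v^2 + 2976*v + 1880)

E = 53/4; F = -11/2 - 3*v - (33/4)*u; G = 9/2 + 6*v + (11/4)*u + (9/4)*v^2 + (121/16)*u^2
Gamma^k_ij = (1/2) g^{kl} (d_i g_jl + d_j g_il - d_l g_ij), with g^inv = (1/(EG-F^2)) [[G, -F], [-F, E]]
first partials: E_u = 0, E_v = 0, F_u = -33/4, F_v = -3, G_u = 11/4 + (121/8)*u, G_v = 6 + (9/2)*v
D = EG - F^2 = 235/8 + (93/2)*v - (869/16)*u + (333/16)*v^2 - (99/2)*u*v + (2057/64)*u^2
expanded: Gamma^u_uu = (G E_u - 2F F_u + F E_v)/(2D), Gamma^u_uv = (G E_v - F G_u)/(2D), Gamma^u_vv = (2G F_v - G G_u - F G_v)/(2D), Gamma^v_uu = (2E F_u - E E_v - F E_u)/(2D), Gamma^v_uv = (E G_u - F E_v)/(2D), Gamma^v_vv = (E G_v - 2F F_v + F G_u)/(2D); substitute and cancel common factors


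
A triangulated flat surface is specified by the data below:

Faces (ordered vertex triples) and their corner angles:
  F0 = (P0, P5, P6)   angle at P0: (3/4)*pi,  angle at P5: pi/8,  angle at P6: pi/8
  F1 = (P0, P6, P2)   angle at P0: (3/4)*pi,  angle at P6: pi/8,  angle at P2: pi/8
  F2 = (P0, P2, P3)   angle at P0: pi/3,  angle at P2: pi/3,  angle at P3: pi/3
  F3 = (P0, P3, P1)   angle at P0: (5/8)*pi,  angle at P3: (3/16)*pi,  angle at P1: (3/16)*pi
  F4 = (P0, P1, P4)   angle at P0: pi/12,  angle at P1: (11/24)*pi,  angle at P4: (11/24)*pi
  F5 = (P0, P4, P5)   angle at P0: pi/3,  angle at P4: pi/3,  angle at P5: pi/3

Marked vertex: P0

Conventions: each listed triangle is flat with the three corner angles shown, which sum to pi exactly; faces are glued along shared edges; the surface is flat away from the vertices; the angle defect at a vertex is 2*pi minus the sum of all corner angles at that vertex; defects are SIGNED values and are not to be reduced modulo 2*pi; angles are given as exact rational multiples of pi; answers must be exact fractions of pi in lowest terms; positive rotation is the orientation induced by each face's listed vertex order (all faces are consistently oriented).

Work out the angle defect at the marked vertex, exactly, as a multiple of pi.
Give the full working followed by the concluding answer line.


Sum of corner angles at P0: (23/8)*pi
defect = 2*pi - (23/8)*pi

Answer: defect(P0) = (-7/8)*pi


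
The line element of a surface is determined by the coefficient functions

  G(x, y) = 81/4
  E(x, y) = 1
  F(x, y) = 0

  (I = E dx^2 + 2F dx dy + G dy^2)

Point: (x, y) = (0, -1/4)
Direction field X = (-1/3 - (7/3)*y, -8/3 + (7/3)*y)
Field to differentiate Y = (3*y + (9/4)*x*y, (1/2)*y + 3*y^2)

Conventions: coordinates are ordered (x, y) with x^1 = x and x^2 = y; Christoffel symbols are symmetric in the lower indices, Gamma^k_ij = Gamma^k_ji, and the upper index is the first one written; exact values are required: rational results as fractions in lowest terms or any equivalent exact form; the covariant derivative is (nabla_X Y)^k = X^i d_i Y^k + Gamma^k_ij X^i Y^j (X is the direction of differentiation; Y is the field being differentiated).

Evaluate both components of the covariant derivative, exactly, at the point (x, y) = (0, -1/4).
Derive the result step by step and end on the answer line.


E = 1, F = 0, G = 81/4 at the point
E_x = 0, E_y = 0, F_x = 0, F_y = 0, G_x = 0, G_y = 0
EG - F^2 = 81/4;  g^inv = (4/81) * [[81/4, 0], [0, 1]]
first-kind symbols [ij,l] = (1/2)(d_i g_jl + d_j g_il - d_l g_ij): [xx,x] = E_x/2 = 0, [xx,y] = F_x - E_y/2 = 0, [xy,x] = E_y/2 = 0, [xy,y] = G_x/2 = 0, [yy,x] = F_y - G_x/2 = 0, [yy,y] = G_y/2 = 0
Gamma^x_ij = (G*[ij,x] - F*[ij,y])/(EG - F^2), Gamma^y_ij = (E*[ij,y] - F*[ij,x])/(EG - F^2)
Gamma_xxx = 0, Gamma_xxy = 0, Gamma_xyy = 0, Gamma_yxx = 0, Gamma_yxy = 0, Gamma_yyy = 0
X = (1/4, -13/4), Y = (-3/4, 1/16) at the point

Answer: (nabla_X Y)^x = -633/64, (nabla_X Y)^y = 13/4


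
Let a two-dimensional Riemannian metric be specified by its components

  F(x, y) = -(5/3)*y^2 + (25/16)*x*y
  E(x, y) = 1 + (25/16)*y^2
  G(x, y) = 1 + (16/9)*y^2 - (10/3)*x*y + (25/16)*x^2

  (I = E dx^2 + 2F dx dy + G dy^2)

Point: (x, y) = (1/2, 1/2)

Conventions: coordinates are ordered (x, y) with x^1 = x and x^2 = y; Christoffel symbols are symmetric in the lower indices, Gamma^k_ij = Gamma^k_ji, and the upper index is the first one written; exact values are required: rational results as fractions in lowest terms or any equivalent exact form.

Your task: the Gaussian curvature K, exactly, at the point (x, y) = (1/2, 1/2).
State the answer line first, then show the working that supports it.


Answer: K = -129600/160801

E = 89/64, F = -5/192, G = 577/576, EG - F^2 = 401/288 at the point
E_x = 0, E_y = 25/16, F_x = 25/32, F_y = -85/96, G_x = -5/48, G_y = 1/9
E_yy = 25/8, F_xy = 25/16, G_xx = 25/8
Using the Brioschi determinant formula for K from the metric derivatives:
M1 = [[-E_yy/2 + F_xy - G_xx/2, E_x/2, F_x - E_y/2], [F_y - G_x/2, E, F], [G_y/2, F, G]] = [[-25/16, 0, 0], [-5/6, 89/64, -5/192], [1/18, -5/192, 577/576]]; det M1 = -10025/4608
M2 = [[0, E_y/2, G_x/2], [E_y/2, E, F], [G_x/2, F, G]] = [[0, 25/32, -5/96], [25/32, 89/64, -5/192], [-5/96, -5/192, 577/576]]; det M2 = -2825/4608
det M1 - det M2 = -25/16; K = -25/16 / (401/288)^2 = -129600/160801


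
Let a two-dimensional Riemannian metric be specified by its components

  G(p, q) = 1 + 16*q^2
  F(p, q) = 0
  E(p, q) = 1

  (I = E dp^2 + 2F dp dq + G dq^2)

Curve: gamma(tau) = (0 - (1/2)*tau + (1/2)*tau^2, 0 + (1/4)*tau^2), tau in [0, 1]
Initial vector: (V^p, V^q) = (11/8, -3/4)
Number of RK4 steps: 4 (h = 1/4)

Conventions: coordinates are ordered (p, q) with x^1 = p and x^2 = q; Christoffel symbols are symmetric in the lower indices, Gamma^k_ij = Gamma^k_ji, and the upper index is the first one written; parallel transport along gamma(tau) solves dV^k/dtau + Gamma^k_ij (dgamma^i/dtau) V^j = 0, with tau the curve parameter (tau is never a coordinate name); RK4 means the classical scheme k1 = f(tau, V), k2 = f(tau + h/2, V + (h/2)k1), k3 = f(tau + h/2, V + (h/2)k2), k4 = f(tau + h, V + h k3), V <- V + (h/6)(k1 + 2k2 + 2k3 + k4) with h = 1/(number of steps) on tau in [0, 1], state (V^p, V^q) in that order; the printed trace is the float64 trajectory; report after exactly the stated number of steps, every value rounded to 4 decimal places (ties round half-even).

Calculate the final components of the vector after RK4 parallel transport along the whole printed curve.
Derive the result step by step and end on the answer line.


gamma'(tau) = (-1/2 + tau, (1/2)*tau); f(tau, V)^k = -Gamma^k_ij(gamma(tau)) gamma'^i(tau) V^j; h = 1/4; intermediate values shown to 6 dp
curve data and Christoffel symbols at the stage parameters:
  tau = 0.000000: gamma = (0.000000, 0.000000), gamma' = (-0.500000, 0.000000); Gamma_ppp = 0.000000, Gamma_ppq = 0.000000, Gamma_pqq = 0.000000, Gamma_qpp = 0.000000, Gamma_qpq = 0.000000, Gamma_qqq = 0.000000
  tau = 0.125000: gamma = (-0.054688, 0.003906), gamma' = (-0.375000, 0.062500); Gamma_ppp = 0.000000, Gamma_ppq = 0.000000, Gamma_pqq = 0.000000, Gamma_qpp = 0.000000, Gamma_qpq = 0.000000, Gamma_qqq = 0.062485
  tau = 0.250000: gamma = (-0.093750, 0.015625), gamma' = (-0.250000, 0.125000); Gamma_ppp = 0.000000, Gamma_ppq = 0.000000, Gamma_pqq = 0.000000, Gamma_qpp = 0.000000, Gamma_qpq = 0.000000, Gamma_qqq = 0.249027
  tau = 0.375000: gamma = (-0.117188, 0.035156), gamma' = (-0.125000, 0.187500); Gamma_ppp = 0.000000, Gamma_ppq = 0.000000, Gamma_pqq = 0.000000, Gamma_qpp = 0.000000, Gamma_qpq = 0.000000, Gamma_qqq = 0.551592
  tau = 0.500000: gamma = (-0.125000, 0.062500), gamma' = (0.000000, 0.250000); Gamma_ppp = 0.000000, Gamma_ppq = 0.000000, Gamma_pqq = 0.000000, Gamma_qpp = 0.000000, Gamma_qpq = 0.000000, Gamma_qqq = 0.941176
  tau = 0.625000: gamma = (-0.117188, 0.097656), gamma' = (0.125000, 0.312500); Gamma_ppp = 0.000000, Gamma_ppq = 0.000000, Gamma_pqq = 0.000000, Gamma_qpp = 0.000000, Gamma_qpq = 0.000000, Gamma_qqq = 1.355645
  tau = 0.750000: gamma = (-0.093750, 0.140625), gamma' = (0.250000, 0.375000); Gamma_ppp = 0.000000, Gamma_ppq = 0.000000, Gamma_pqq = 0.000000, Gamma_qpp = 0.000000, Gamma_qpq = 0.000000, Gamma_qqq = 1.709199
  tau = 0.875000: gamma = (-0.054688, 0.191406), gamma' = (0.375000, 0.437500); Gamma_ppp = 0.000000, Gamma_ppq = 0.000000, Gamma_pqq = 0.000000, Gamma_qpp = 0.000000, Gamma_qpq = 0.000000, Gamma_qqq = 1.930737
  tau = 1.000000: gamma = (0.000000, 0.250000), gamma' = (0.500000, 0.500000); Gamma_ppp = 0.000000, Gamma_ppq = 0.000000, Gamma_pqq = 0.000000, Gamma_qpp = 0.000000, Gamma_qpq = 0.000000, Gamma_qqq = 2.000000
step 0: V^p = 1.3750, V^q = -0.7500
step 1: k1 = (0.000000, 0.000000), k2 = (0.000000, 0.002929), k3 = (0.000000, 0.002928), k4 = (0.000000, 0.023324); V <- V + (h/6)(k1 + 2k2 + 2k3 + k4): V^p = 1.3750, V^q = -0.7485
step 2: k1 = (0.000000, 0.023301), k2 = (0.000000, 0.077115), k3 = (0.000000, 0.076420), k4 = (0.000000, 0.171632); V <- V + (h/6)(k1 + 2k2 + 2k3 + k4): V^p = 1.3750, V^q = -0.7276
step 3: k1 = (0.000000, 0.171205), k2 = (0.000000, 0.299184), k3 = (0.000000, 0.292406), k4 = (0.000000, 0.419515); V <- V + (h/6)(k1 + 2k2 + 2k3 + k4): V^p = 1.3750, V^q = -0.6537
step 4: k1 = (0.000000, 0.418996), k2 = (0.000000, 0.507947), k3 = (0.000000, 0.498555), k4 = (0.000000, 0.529072); V <- V + (h/6)(k1 + 2k2 + 2k3 + k4): V^p = 1.3750, V^q = -0.5303

Answer: V^p = 1.3750, V^q = -0.5303


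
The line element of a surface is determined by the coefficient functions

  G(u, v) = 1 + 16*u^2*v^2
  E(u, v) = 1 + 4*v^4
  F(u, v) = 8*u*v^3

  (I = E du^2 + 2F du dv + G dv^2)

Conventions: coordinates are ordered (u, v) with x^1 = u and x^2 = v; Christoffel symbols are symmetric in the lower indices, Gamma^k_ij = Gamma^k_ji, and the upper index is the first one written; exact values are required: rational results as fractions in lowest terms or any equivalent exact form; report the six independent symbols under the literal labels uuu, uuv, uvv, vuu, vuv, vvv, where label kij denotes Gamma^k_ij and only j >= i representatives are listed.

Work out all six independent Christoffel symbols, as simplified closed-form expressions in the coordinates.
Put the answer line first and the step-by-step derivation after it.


Answer: Gamma_uuu = 0, Gamma_uuv = 8*v^3/(16*u^2*v^2 + 4*v^4 + 1), Gamma_uvv = 8*u*v^2/(16*u^2*v^2 + 4*v^4 + 1), Gamma_vuu = 0, Gamma_vuv = 16*u*v^2/(16*u^2*v^2 + 4*v^4 + 1), Gamma_vvv = 16*u^2*v/(16*u^2*v^2 + 4*v^4 + 1)

E = 1 + 4*v^4; F = 8*u*v^3; G = 1 + 16*u^2*v^2
Gamma^k_ij = (1/2) g^{kl} (d_i g_jl + d_j g_il - d_l g_ij), with g^inv = (1/(EG-F^2)) [[G, -F], [-F, E]]
first partials: E_u = 0, E_v = 16*v^3, F_u = 8*v^3, F_v = 24*u*v^2, G_u = 32*u*v^2, G_v = 32*u^2*v
D = EG - F^2 = 1 + 4*v^4 + 16*u^2*v^2
expanded: Gamma^u_uu = (G E_u - 2F F_u + F E_v)/(2D), Gamma^u_uv = (G E_v - F G_u)/(2D), Gamma^u_vv = (2G F_v - G G_u - F G_v)/(2D), Gamma^v_uu = (2E F_u - E E_v - F E_u)/(2D), Gamma^v_uv = (E G_u - F E_v)/(2D), Gamma^v_vv = (E G_v - 2F F_v + F G_u)/(2D); substitute and cancel common factors


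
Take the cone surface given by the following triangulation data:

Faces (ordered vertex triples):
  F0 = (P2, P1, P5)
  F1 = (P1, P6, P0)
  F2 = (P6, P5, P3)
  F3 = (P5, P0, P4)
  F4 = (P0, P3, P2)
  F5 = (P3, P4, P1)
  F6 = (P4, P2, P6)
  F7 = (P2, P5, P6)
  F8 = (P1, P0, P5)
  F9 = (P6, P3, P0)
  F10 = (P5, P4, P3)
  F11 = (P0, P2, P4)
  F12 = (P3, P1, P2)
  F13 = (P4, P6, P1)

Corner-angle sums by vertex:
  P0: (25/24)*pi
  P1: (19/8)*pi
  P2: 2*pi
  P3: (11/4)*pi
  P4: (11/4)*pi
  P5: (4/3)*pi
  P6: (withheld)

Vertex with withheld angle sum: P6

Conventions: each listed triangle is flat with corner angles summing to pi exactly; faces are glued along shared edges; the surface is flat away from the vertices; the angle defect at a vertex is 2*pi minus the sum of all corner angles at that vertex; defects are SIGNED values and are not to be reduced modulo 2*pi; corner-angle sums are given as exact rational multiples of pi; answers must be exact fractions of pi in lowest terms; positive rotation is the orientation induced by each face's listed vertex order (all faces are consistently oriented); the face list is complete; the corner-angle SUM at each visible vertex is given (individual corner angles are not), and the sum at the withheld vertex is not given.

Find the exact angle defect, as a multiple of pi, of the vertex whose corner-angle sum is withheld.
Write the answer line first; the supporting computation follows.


Answer: defect(P6) = pi/4

V = 7, E = 21, F = 14; chi = V - E + F = 0
Gauss-Bonnet: total defect = 2*pi*chi = 0; visible defects sum to -pi/4


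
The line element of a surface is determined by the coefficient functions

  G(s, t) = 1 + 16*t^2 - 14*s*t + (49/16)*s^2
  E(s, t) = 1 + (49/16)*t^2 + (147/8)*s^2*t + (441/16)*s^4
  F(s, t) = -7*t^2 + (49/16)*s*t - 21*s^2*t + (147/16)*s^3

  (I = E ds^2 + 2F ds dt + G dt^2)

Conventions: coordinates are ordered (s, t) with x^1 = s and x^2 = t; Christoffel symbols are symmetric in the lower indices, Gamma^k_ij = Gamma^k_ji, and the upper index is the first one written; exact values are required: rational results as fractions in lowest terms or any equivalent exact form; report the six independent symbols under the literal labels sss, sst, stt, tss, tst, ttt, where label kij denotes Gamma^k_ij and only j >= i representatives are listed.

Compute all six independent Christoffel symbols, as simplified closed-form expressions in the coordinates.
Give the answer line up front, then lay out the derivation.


Answer: Gamma_sss = (882*s^3 + 294*s*t)/(441*s^4 + 294*s^2*t + 49*s^2 - 224*s*t + 305*t^2 + 16), Gamma_sst = (147*s^2 + 49*t)/(441*s^4 + 294*s^2*t + 49*s^2 - 224*s*t + 305*t^2 + 16), Gamma_stt = (-336*s^2 - 112*t)/(441*s^4 + 294*s^2*t + 49*s^2 - 224*s*t + 305*t^2 + 16), Gamma_tss = (294*s^2 - 672*s*t)/(441*s^4 + 294*s^2*t + 49*s^2 - 224*s*t + 305*t^2 + 16), Gamma_tst = (49*s - 112*t)/(441*s^4 + 294*s^2*t + 49*s^2 - 224*s*t + 305*t^2 + 16), Gamma_ttt = (-112*s + 256*t)/(441*s^4 + 294*s^2*t + 49*s^2 - 224*s*t + 305*t^2 + 16)

E = 1 + (49/16)*t^2 + (147/8)*s^2*t + (441/16)*s^4; F = -7*t^2 + (49/16)*s*t - 21*s^2*t + (147/16)*s^3; G = 1 + 16*t^2 - 14*s*t + (49/16)*s^2
Gamma^k_ij = (1/2) g^{kl} (d_i g_jl + d_j g_il - d_l g_ij), with g^inv = (1/(EG-F^2)) [[G, -F], [-F, E]]
first partials: E_s = (147/4)*s*t + (441/4)*s^3, E_t = (49/8)*t + (147/8)*s^2, F_s = (49/16)*t - 42*s*t + (441/16)*s^2, F_t = -14*t + (49/16)*s - 21*s^2, G_s = -14*t + (49/8)*s, G_t = 32*t - 14*s
D = EG - F^2 = 1 + (305/16)*t^2 - 14*s*t + (49/16)*s^2 + (147/8)*s^2*t + (441/16)*s^4
expanded: Gamma^s_ss = (G E_s - 2F F_s + F E_t)/(2D), Gamma^s_st = (G E_t - F G_s)/(2D), Gamma^s_tt = (2G F_t - G G_s - F G_t)/(2D), Gamma^t_ss = (2E F_s - E E_t - F E_s)/(2D), Gamma^t_st = (E G_s - F E_t)/(2D), Gamma^t_tt = (E G_t - 2F F_t + F G_s)/(2D); substitute and cancel common factors


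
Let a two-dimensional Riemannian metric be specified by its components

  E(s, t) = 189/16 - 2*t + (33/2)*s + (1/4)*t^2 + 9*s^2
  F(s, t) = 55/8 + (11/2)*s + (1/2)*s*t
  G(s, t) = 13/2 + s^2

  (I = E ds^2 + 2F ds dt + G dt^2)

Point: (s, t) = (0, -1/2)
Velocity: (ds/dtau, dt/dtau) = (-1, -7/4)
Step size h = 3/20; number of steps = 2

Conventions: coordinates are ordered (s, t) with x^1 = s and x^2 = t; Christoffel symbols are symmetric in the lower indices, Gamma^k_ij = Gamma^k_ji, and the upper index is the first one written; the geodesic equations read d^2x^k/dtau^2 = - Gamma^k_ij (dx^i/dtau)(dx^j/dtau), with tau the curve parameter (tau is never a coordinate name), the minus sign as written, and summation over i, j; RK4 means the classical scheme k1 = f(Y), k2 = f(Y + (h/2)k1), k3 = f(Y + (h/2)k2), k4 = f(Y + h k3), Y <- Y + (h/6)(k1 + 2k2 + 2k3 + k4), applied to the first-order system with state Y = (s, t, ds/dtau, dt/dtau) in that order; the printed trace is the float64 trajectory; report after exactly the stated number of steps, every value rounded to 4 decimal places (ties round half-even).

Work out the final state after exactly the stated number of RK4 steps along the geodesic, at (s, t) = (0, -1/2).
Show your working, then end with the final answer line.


f(Y) = (ds/dtau, dt/dtau, -Gamma^s_ij Y'^i Y'^j, -Gamma^t_ij Y'^i Y'^j) with the Gammas evaluated at the stage position; h = 0.150000; intermediate values shown to 6 dp
step 0: s = 0.0000, t = -0.5000, ds/dtau = -1.0000, dt/dtau = -1.7500
step 1:
  k1: at (s, t) = (0.000000, -0.500000), (ds/dtau, dt/dtau) = (-1.000000, -1.750000); Gamma_sss = 0.268983, Gamma_sst = -0.200772, Gamma_stt = 0.000000, Gamma_tss = 0.696268, Gamma_tst = 0.212355, Gamma_ttt = 0.000000; k1 = (-1.000000, -1.750000, 0.433719, -1.439511)
  k2: at (s, t) = (-0.075000, -0.631250), (ds/dtau, dt/dtau) = (-0.967471, -1.857963); Gamma_sss = 0.226731, Gamma_sst = -0.196168, Gamma_stt = 0.006792, Gamma_tss = 0.748824, Gamma_tst = 0.184053, Gamma_ttt = -0.006772; k2 = (-0.967471, -1.857963, 0.469566, -1.339202)
  k3: at (s, t) = (-0.072560, -0.639347), (ds/dtau, dt/dtau) = (-0.964783, -1.850440); Gamma_sss = 0.227507, Gamma_sst = -0.195898, Gamma_stt = 0.006536, Gamma_tss = 0.747329, Gamma_tst = 0.184559, Gamma_ttt = -0.006530; k3 = (-0.964783, -1.850440, 0.465318, -1.332234)
  k4: at (s, t) = (-0.144717, -0.777566), (ds/dtau, dt/dtau) = (-0.930202, -1.949835); Gamma_sss = 0.182952, Gamma_sst = -0.190778, Gamma_stt = 0.013045, Gamma_tss = 0.794845, Gamma_tst = 0.157303, Gamma_ttt = -0.012273; k4 = (-0.930202, -1.949835, 0.484144, -1.211713)
  Y <- Y + (h/6)(k1 + 2k2 + 2k3 + k4): s = -0.1449, t = -0.7779, ds/dtau = -0.9303, dt/dtau = -1.9499
step 2:
  k1: at (s, t) = (-0.144868, -0.777916), (ds/dtau, dt/dtau) = (-0.930309, -1.949852); Gamma_sss = 0.182854, Gamma_sst = -0.190765, Gamma_stt = 0.013058, Gamma_tss = 0.794939, Gamma_tst = 0.157245, Gamma_ttt = -0.012284; k1 = (-0.930309, -1.949852, 0.484181, -1.211771)
  k2: at (s, t) = (-0.214641, -0.924155), (ds/dtau, dt/dtau) = (-0.893996, -2.040735); Gamma_sss = 0.136989, Gamma_sst = -0.185255, Gamma_stt = 0.019097, Gamma_tss = 0.836424, Gamma_tst = 0.131172, Gamma_ttt = -0.016902; k2 = (-0.893996, -2.040735, 0.486942, -1.076725)
  k3: at (s, t) = (-0.211917, -0.930971), (ds/dtau, dt/dtau) = (-0.893789, -2.030607); Gamma_sss = 0.138373, Gamma_sst = -0.185082, Gamma_stt = 0.018772, Gamma_tss = 0.834782, Gamma_tst = 0.131867, Gamma_ttt = -0.016659; k3 = (-0.893789, -2.030607, 0.483878, -1.076841)
  k4: at (s, t) = (-0.278936, -1.082507), (ds/dtau, dt/dtau) = (-0.857728, -2.111379); Gamma_sss = 0.093143, Gamma_sst = -0.179443, Gamma_stt = 0.024116, Gamma_tss = 0.869264, Gamma_tst = 0.107412, Gamma_ttt = -0.020135; k4 = (-0.857728, -2.111379, 0.473905, -0.938798)
  Y <- Y + (h/6)(k1 + 2k2 + 2k3 + k4): s = -0.2790, t = -1.0830, ds/dtau = -0.8578, dt/dtau = -2.1113

Answer: s = -0.2790, t = -1.0830, ds/dtau = -0.8578, dt/dtau = -2.1113


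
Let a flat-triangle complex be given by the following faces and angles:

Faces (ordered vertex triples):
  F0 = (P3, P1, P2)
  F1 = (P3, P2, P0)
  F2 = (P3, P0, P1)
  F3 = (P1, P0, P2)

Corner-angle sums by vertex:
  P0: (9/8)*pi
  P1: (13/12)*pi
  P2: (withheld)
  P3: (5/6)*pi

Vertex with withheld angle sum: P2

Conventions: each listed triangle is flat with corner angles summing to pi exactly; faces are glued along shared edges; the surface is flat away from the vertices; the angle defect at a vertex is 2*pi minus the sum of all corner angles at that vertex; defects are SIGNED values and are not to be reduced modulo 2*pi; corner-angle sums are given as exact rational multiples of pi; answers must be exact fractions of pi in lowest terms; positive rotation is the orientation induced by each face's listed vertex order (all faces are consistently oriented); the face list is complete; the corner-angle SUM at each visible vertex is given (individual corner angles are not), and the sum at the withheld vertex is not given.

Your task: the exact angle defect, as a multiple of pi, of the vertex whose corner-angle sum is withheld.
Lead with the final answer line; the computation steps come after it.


Answer: defect(P2) = (25/24)*pi

V = 4, E = 6, F = 4; chi = V - E + F = 2
Gauss-Bonnet: total defect = 2*pi*chi = 4*pi; visible defects sum to (71/24)*pi


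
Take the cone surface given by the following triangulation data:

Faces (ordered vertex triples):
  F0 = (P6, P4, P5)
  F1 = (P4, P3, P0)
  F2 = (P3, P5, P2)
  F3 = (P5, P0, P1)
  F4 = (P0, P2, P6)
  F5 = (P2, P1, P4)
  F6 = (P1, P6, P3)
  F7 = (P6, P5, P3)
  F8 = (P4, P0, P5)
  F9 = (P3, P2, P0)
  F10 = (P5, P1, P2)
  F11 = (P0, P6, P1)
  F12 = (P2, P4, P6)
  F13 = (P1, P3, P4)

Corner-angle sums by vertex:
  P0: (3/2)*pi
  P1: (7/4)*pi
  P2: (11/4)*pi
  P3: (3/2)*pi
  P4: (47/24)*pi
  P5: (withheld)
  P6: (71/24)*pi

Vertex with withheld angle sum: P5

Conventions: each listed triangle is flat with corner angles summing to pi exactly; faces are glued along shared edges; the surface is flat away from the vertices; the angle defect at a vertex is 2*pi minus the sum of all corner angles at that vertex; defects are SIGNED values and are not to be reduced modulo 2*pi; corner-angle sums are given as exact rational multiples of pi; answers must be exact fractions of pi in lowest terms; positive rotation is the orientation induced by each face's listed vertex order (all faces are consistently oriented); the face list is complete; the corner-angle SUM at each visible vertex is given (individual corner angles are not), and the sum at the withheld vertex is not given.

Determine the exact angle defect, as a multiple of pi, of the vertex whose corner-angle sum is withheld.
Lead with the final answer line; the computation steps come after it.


Answer: defect(P5) = (5/12)*pi

V = 7, E = 21, F = 14; chi = V - E + F = 0
Gauss-Bonnet: total defect = 2*pi*chi = 0; visible defects sum to (-5/12)*pi


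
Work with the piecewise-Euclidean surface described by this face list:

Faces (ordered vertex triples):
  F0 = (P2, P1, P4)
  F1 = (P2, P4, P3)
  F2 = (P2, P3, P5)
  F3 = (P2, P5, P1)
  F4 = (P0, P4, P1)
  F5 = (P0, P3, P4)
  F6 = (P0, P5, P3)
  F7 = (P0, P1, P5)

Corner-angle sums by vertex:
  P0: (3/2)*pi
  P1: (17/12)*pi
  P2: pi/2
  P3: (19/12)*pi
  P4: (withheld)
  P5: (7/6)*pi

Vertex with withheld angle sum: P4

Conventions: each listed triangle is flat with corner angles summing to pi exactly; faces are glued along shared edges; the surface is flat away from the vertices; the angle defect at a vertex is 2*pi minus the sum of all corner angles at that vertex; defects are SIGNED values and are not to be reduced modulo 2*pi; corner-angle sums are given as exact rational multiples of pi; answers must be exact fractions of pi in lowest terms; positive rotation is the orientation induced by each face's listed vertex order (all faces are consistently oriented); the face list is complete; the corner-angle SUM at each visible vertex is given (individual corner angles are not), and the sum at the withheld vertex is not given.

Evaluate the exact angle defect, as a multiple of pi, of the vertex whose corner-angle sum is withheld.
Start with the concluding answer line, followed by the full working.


Answer: defect(P4) = pi/6

V = 6, E = 12, F = 8; chi = V - E + F = 2
Gauss-Bonnet: total defect = 2*pi*chi = 4*pi; visible defects sum to (23/6)*pi


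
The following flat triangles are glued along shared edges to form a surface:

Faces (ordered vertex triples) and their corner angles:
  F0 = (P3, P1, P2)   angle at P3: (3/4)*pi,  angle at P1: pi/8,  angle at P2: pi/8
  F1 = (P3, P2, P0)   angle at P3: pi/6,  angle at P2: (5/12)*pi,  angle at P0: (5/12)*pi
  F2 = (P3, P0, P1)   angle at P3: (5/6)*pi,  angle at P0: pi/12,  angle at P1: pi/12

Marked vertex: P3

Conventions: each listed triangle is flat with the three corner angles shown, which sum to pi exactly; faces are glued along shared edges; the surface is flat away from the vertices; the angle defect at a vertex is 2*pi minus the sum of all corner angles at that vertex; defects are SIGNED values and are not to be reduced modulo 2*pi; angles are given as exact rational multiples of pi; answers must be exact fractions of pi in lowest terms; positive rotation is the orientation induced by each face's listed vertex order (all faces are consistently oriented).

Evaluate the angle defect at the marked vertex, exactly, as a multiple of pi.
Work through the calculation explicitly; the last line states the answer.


Sum of corner angles at P3: (7/4)*pi
defect = 2*pi - (7/4)*pi

Answer: defect(P3) = pi/4


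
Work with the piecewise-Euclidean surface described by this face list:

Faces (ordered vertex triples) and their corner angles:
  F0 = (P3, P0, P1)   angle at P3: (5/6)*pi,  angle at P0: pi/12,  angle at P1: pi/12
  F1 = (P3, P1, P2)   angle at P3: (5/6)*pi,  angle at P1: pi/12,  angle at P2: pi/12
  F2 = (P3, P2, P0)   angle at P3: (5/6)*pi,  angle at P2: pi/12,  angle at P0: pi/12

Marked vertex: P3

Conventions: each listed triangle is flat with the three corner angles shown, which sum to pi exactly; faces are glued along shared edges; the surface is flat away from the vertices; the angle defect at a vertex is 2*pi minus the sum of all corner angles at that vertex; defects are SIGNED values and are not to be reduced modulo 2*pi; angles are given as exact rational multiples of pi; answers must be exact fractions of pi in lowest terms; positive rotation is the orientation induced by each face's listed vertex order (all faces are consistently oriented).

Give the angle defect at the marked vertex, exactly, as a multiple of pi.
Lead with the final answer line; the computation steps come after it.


Answer: defect(P3) = -pi/2

Sum of corner angles at P3: (5/2)*pi
defect = 2*pi - (5/2)*pi


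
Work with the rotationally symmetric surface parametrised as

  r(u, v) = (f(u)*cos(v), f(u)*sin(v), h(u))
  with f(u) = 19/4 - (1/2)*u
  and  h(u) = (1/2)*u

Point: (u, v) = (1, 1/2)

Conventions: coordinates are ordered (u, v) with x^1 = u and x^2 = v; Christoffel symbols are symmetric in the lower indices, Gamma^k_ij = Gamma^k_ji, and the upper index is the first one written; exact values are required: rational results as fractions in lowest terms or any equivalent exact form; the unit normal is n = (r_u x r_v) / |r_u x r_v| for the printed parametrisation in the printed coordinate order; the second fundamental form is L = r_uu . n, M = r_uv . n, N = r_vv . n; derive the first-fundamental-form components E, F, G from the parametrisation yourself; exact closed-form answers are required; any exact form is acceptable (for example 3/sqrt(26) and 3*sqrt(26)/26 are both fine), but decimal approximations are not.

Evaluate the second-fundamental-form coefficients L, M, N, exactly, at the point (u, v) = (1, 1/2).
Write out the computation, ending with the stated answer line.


f = 17/4, f' = -1/2, f'' = 0, h' = 1/2, h'' = 0
E = 1/2, F = 0, G = 289/16; answer radicand W^2 = 1/2
unnormalised second-form numerators: l = 0, m = 0, n = 17/8; L = l/sqrt(1/2), and similarly M = m/sqrt(W^2), N = n/sqrt(W^2)

Answer: L = 0, M = 0, N = 17*sqrt(2)/8


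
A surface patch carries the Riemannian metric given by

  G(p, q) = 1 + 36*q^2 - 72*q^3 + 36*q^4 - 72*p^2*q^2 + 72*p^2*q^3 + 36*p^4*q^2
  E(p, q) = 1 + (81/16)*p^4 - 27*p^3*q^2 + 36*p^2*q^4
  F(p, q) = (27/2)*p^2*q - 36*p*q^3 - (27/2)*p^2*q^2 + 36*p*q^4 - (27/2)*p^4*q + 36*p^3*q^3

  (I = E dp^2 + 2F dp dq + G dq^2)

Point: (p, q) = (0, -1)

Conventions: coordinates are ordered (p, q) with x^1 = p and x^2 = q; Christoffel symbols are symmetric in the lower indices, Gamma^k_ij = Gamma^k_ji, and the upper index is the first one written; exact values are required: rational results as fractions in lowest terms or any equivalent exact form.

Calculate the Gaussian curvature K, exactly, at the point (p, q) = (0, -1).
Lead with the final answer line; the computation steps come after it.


Answer: K = -108/21025

E = 1, F = 0, G = 145, EG - F^2 = 145 at the point
E_p = 0, E_q = 0, F_p = 72, F_q = 0, G_p = 0, G_q = -432
E_qq = 0, F_pq = -252, G_pp = -288
The intrinsic route: Brioschi's K = (det M1 - det M2)/(EG - F^2)^2.
M1 = [[-E_qq/2 + F_pq - G_pp/2, E_p/2, F_p - E_q/2], [F_q - G_p/2, E, F], [G_q/2, F, G]] = [[-108, 0, 72], [0, 1, 0], [-216, 0, 145]]; det M1 = -108
M2 = [[0, E_q/2, G_p/2], [E_q/2, E, F], [G_p/2, F, G]] = [[0, 0, 0], [0, 1, 0], [0, 0, 145]]; det M2 = 0
det M1 - det M2 = -108; K = -108 / (145)^2 = -108/21025


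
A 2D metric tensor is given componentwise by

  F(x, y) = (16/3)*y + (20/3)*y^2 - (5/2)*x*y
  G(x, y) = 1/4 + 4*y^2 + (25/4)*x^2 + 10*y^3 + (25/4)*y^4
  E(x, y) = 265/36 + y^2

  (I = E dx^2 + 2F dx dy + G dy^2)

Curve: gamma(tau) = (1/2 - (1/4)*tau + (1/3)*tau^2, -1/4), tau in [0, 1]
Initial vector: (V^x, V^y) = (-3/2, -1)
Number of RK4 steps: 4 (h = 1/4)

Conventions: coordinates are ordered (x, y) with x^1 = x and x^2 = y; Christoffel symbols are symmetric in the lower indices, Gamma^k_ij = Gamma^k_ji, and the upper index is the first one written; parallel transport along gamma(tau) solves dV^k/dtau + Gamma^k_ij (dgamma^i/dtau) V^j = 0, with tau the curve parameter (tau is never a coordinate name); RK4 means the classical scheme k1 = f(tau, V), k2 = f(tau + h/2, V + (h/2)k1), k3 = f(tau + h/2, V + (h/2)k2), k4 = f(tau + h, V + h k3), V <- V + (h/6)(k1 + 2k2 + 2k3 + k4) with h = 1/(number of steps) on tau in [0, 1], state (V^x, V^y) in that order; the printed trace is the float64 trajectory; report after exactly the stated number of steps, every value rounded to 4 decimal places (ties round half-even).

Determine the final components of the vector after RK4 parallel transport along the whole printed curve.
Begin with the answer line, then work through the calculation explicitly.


Answer: V^x = -1.4893, V^y = -0.8305

gamma'(tau) = (-1/4 + (2/3)*tau, 0); f(tau, V)^k = -Gamma^k_ij(gamma(tau)) gamma'^i(tau) V^j; h = 1/4; intermediate values shown to 6 dp
curve data and Christoffel symbols at the stage parameters:
  tau = 0.000000: gamma = (0.500000, -0.250000), gamma' = (-0.250000, 0.000000); Gamma_xxx = 0.037848, Gamma_xxy = 0.100616, Gamma_xyy = -0.339438, Gamma_yxx = 0.465056, Gamma_yxy = 1.650100, Gamma_yyy = -0.239757
  tau = 0.125000: gamma = (0.473958, -0.250000), gamma' = (-0.166667, 0.000000); Gamma_xxx = 0.042510, Gamma_xxy = 0.109223, Gamma_xyy = -0.310474, Gamma_yxx = 0.508636, Gamma_yxy = 1.709799, Gamma_yyy = -0.254180
  tau = 0.250000: gamma = (0.458333, -0.250000), gamma' = (-0.083333, 0.000000); Gamma_xxx = 0.045638, Gamma_xxy = 0.114628, Gamma_xyy = -0.293163, Gamma_yxx = 0.537602, Gamma_yxy = 1.746967, Gamma_yyy = -0.263260
  tau = 0.375000: gamma = (0.453125, -0.250000), gamma' = (0.000000, 0.000000); Gamma_xxx = 0.046742, Gamma_xxy = 0.116470, Gamma_xyy = -0.287404, Gamma_yxx = 0.547774, Gamma_yxy = 1.759574, Gamma_yyy = -0.266359
  tau = 0.500000: gamma = (0.458333, -0.250000), gamma' = (0.083333, 0.000000); Gamma_xxx = 0.045638, Gamma_xxy = 0.114628, Gamma_xyy = -0.293163, Gamma_yxx = 0.537602, Gamma_yxy = 1.746967, Gamma_yyy = -0.263260
  tau = 0.625000: gamma = (0.473958, -0.250000), gamma' = (0.166667, 0.000000); Gamma_xxx = 0.042510, Gamma_xxy = 0.109223, Gamma_xyy = -0.310474, Gamma_yxx = 0.508636, Gamma_yxy = 1.709799, Gamma_yyy = -0.254180
  tau = 0.750000: gamma = (0.500000, -0.250000), gamma' = (0.250000, 0.000000); Gamma_xxx = 0.037848, Gamma_xxy = 0.100616, Gamma_xyy = -0.339438, Gamma_yxx = 0.465056, Gamma_yxy = 1.650100, Gamma_yyy = -0.239757
  tau = 0.875000: gamma = (0.536458, -0.250000), gamma' = (0.333333, 0.000000); Gamma_xxx = 0.032304, Gamma_xxy = 0.089383, Gamma_xyy = -0.380205, Gamma_yxx = 0.412482, Gamma_yxy = 1.571337, Gamma_yyy = -0.220993
  tau = 1.000000: gamma = (0.583333, -0.250000), gamma' = (0.416667, 0.000000); Gamma_xxx = 0.026519, Gamma_xxy = 0.076254, Gamma_xyy = -0.432958, Gamma_yxx = 0.356584, Gamma_yxy = 1.478188, Gamma_yyy = -0.199143
step 0: V^x = -1.5000, V^y = -1.0000
step 1: k1 = (-0.039347, -0.586921), k2 = (-0.030202, -0.433449), k3 = (-0.029845, -0.427885), k4 = (-0.016307, -0.228688); V <- V + (h/6)(k1 + 2k2 + 2k3 + k4): V^x = -1.5073, V^y = -1.1058
step 2: k1 = (-0.016295, -0.228506), k2 = (0.000000, 0.000000), k3 = (0.000000, 0.000000), k4 = (0.016295, 0.228506); V <- V + (h/6)(k1 + 2k2 + 2k3 + k4): V^x = -1.5073, V^y = -1.1058
step 3: k1 = (0.016295, 0.228506), k2 = (0.030274, 0.434572), k3 = (0.029793, 0.427084), k4 = (0.039321, 0.586490); V <- V + (h/6)(k1 + 2k2 + 2k3 + k4): V^x = -1.5000, V^y = -1.0000
step 4: k1 = (0.039347, 0.586920), k2 = (0.043707, 0.690916), k3 = (0.043314, 0.684032), k4 = (0.042794, 0.731841); V <- V + (h/6)(k1 + 2k2 + 2k3 + k4): V^x = -1.4893, V^y = -0.8305
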